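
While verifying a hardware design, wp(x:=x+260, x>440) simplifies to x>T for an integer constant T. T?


Formula: wp(x:=E, P) = P[E/x] (substitute E for x in postcondition)
Step 1: Postcondition: x>440
Step 2: Substitute x+260 for x: x+260>440
Step 3: Solve for x: x > 440-260 = 180

180


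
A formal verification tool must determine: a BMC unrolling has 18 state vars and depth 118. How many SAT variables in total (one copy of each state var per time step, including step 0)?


BMC unrolls to depth k, creating one copy of each state var for steps 0..k.
Step count = 118 + 1 = 119 (steps 0 through 118)
Vars per step = 18
Total = 18 * 119 = 2142

2142


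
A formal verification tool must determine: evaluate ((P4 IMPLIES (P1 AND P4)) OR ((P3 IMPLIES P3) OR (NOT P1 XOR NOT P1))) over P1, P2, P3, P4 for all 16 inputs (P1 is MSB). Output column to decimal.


Formula: ((P4 IMPLIES (P1 AND P4)) OR ((P3 IMPLIES P3) OR (NOT P1 XOR NOT P1))) over P1, P2, P3, P4 (16 rows)
Evaluate each row (bits = P1,P2,P3,P4, MSB first):
  row 0 [0000]: ((0 IMPLIES (0 AND 0)) OR ((0 IMPLIES 0) OR (NOT 0 XOR NOT 0))) -> 1
  row 1 [0001]: ((1 IMPLIES (0 AND 1)) OR ((0 IMPLIES 0) OR (NOT 0 XOR NOT 0))) -> 1
  row 2 [0010]: ((0 IMPLIES (0 AND 0)) OR ((1 IMPLIES 1) OR (NOT 0 XOR NOT 0))) -> 1
  row 3 [0011]: ((1 IMPLIES (0 AND 1)) OR ((1 IMPLIES 1) OR (NOT 0 XOR NOT 0))) -> 1
  row 4 [0100]: ((0 IMPLIES (0 AND 0)) OR ((0 IMPLIES 0) OR (NOT 0 XOR NOT 0))) -> 1
  row 5 [0101]: ((1 IMPLIES (0 AND 1)) OR ((0 IMPLIES 0) OR (NOT 0 XOR NOT 0))) -> 1
  row 6 [0110]: ((0 IMPLIES (0 AND 0)) OR ((1 IMPLIES 1) OR (NOT 0 XOR NOT 0))) -> 1
  row 7 [0111]: ((1 IMPLIES (0 AND 1)) OR ((1 IMPLIES 1) OR (NOT 0 XOR NOT 0))) -> 1
  row 8 [1000]: ((0 IMPLIES (1 AND 0)) OR ((0 IMPLIES 0) OR (NOT 1 XOR NOT 1))) -> 1
  row 9 [1001]: ((1 IMPLIES (1 AND 1)) OR ((0 IMPLIES 0) OR (NOT 1 XOR NOT 1))) -> 1
  row 10 [1010]: ((0 IMPLIES (1 AND 0)) OR ((1 IMPLIES 1) OR (NOT 1 XOR NOT 1))) -> 1
  row 11 [1011]: ((1 IMPLIES (1 AND 1)) OR ((1 IMPLIES 1) OR (NOT 1 XOR NOT 1))) -> 1
  row 12 [1100]: ((0 IMPLIES (1 AND 0)) OR ((0 IMPLIES 0) OR (NOT 1 XOR NOT 1))) -> 1
  row 13 [1101]: ((1 IMPLIES (1 AND 1)) OR ((0 IMPLIES 0) OR (NOT 1 XOR NOT 1))) -> 1
  row 14 [1110]: ((0 IMPLIES (1 AND 0)) OR ((1 IMPLIES 1) OR (NOT 1 XOR NOT 1))) -> 1
  row 15 [1111]: ((1 IMPLIES (1 AND 1)) OR ((1 IMPLIES 1) OR (NOT 1 XOR NOT 1))) -> 1
Full result column, 4 rows per line (P1,P2 fixed per line; P3,P4 runs 00..11 left to right):
  rows 0-3 [P1,P2=00]: 1111  = hex F
  rows 4-7 [P1,P2=01]: 1111  = hex F
  rows 8-11 [P1,P2=10]: 1111  = hex F
  rows 12-15 [P1,P2=11]: 1111  = hex F
Output column (row 0 .. row 15) = 1111111111111111
Output column grouped in 4s = 1111 1111 1111 1111 = 0xFFFF
Convert to decimal digit by digit (value = value*16 + digit):
  F -> 15
  15*16 + 15 (F) = 255
  255*16 + 15 (F) = 4095
  4095*16 + 15 (F) = 65535
Decimal = 65535

65535


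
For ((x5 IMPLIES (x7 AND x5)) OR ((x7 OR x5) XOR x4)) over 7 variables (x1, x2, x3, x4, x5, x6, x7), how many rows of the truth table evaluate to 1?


Formula: ((x5 IMPLIES (x7 AND x5)) OR ((x7 OR x5) XOR x4)) over 7 vars (128 rows)
Evaluate each row (x1, x2, x3, x4, x5, x6, x7 as bits, MSB first):
  row 0 [0000000]: ((0 IMPLIES (0 AND 0)) OR ((0 OR 0) XOR 0)) -> 1
  row 1 [0000001]: ((0 IMPLIES (1 AND 0)) OR ((1 OR 0) XOR 0)) -> 1
  row 2 [0000010]: ((0 IMPLIES (0 AND 0)) OR ((0 OR 0) XOR 0)) -> 1
  row 3 [0000011]: ((0 IMPLIES (1 AND 0)) OR ((1 OR 0) XOR 0)) -> 1
  row 4 [0000100]: ((1 IMPLIES (0 AND 1)) OR ((0 OR 1) XOR 0)) -> 1
  (every remaining row is evaluated the same way; all 128 results are listed next)
Full result column, 8 rows per line (x1,x2,x3,x4 fixed per line; x5,x6,x7 runs 000..111 left to right):
  rows 0-7 [x1,x2,x3,x4=0000]: 11111111  (ones: 8)
  rows 8-15 [x1,x2,x3,x4=0001]: 11110101  (ones: 6)
  rows 16-23 [x1,x2,x3,x4=0010]: 11111111  (ones: 8)
  rows 24-31 [x1,x2,x3,x4=0011]: 11110101  (ones: 6)
  rows 32-39 [x1,x2,x3,x4=0100]: 11111111  (ones: 8)
  rows 40-47 [x1,x2,x3,x4=0101]: 11110101  (ones: 6)
  rows 48-55 [x1,x2,x3,x4=0110]: 11111111  (ones: 8)
  rows 56-63 [x1,x2,x3,x4=0111]: 11110101  (ones: 6)
  rows 64-71 [x1,x2,x3,x4=1000]: 11111111  (ones: 8)
  rows 72-79 [x1,x2,x3,x4=1001]: 11110101  (ones: 6)
  rows 80-87 [x1,x2,x3,x4=1010]: 11111111  (ones: 8)
  rows 88-95 [x1,x2,x3,x4=1011]: 11110101  (ones: 6)
  rows 96-103 [x1,x2,x3,x4=1100]: 11111111  (ones: 8)
  rows 104-111 [x1,x2,x3,x4=1101]: 11110101  (ones: 6)
  rows 112-119 [x1,x2,x3,x4=1110]: 11111111  (ones: 8)
  rows 120-127 [x1,x2,x3,x4=1111]: 11110101  (ones: 6)
Count of 1-rows = 8+6+8+6+8+6+8+6+8+6+8+6+8+6+8+6 = 112

112


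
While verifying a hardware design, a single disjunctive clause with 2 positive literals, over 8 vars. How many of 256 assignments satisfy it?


Step 1: Total=2^8=256
Step 2: Unsat when all 2 false: 2^6=64
Step 3: Sat=256-64=192

192


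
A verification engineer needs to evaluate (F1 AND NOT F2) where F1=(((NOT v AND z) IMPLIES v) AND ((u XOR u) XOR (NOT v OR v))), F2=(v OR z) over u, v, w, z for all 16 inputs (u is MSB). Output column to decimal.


F1 = (((NOT v AND z) IMPLIES v) AND ((u XOR u) XOR (NOT v OR v)))
F2 = (v OR z)
Counterexample to F1=>F2 is where F1=1 and F2=0.
Evaluate each row (bits = u,v,w,z, MSB first):
  row 0 [0000]: F1=1 F2=0 -> F1&~F2 -> 1
  row 1 [0001]: F1=0 F2=1 -> F1&~F2 -> 0
  row 2 [0010]: F1=1 F2=0 -> F1&~F2 -> 1
  row 3 [0011]: F1=0 F2=1 -> F1&~F2 -> 0
  row 4 [0100]: F1=1 F2=1 -> F1&~F2 -> 0
  row 5 [0101]: F1=1 F2=1 -> F1&~F2 -> 0
  row 6 [0110]: F1=1 F2=1 -> F1&~F2 -> 0
  row 7 [0111]: F1=1 F2=1 -> F1&~F2 -> 0
  row 8 [1000]: F1=1 F2=0 -> F1&~F2 -> 1
  row 9 [1001]: F1=0 F2=1 -> F1&~F2 -> 0
  row 10 [1010]: F1=1 F2=0 -> F1&~F2 -> 1
  row 11 [1011]: F1=0 F2=1 -> F1&~F2 -> 0
  row 12 [1100]: F1=1 F2=1 -> F1&~F2 -> 0
  row 13 [1101]: F1=1 F2=1 -> F1&~F2 -> 0
  row 14 [1110]: F1=1 F2=1 -> F1&~F2 -> 0
  row 15 [1111]: F1=1 F2=1 -> F1&~F2 -> 0
Full result column, 4 rows per line (u,v fixed per line; w,z runs 00..11 left to right):
  rows 0-3 [u,v=00]: 1010  = hex A
  rows 4-7 [u,v=01]: 0000  = hex 0
  rows 8-11 [u,v=10]: 1010  = hex A
  rows 12-15 [u,v=11]: 0000  = hex 0
Counterexample vector (row 0 .. row 15) = 1010000010100000
Output column grouped in 4s = 1010 0000 1010 0000 = 0xA0A0
Convert to decimal digit by digit (value = value*16 + digit):
  A -> 10
  10*16 + 0 = 160
  160*16 + 10 (A) = 2570
  2570*16 + 0 = 41120
Decimal = 41120

41120


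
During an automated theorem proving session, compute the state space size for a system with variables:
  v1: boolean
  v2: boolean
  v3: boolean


State space = product of domain sizes of all variables.
Domain sizes:
  v1 (boolean): 2
  v2 (boolean): 2
  v3 (boolean): 2
Product = 2 * 2 * 2 = 8

8


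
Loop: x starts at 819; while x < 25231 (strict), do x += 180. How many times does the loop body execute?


Step 1: x goes from 819 toward 25231 by 180; the body runs while x<25231, so iterations = ceil((bound-start)/step)
Step 2: Distance=24412
Step 3: ceil(24412/180)=136

136


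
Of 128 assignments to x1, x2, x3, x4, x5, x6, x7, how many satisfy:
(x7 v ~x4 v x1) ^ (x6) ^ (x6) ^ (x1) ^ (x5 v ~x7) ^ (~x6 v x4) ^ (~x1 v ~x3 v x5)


CNF with 7 clauses over 7 vars (128 assignments).
An assignment satisfies CNF iff every clause has >=1 true literal.
Check each row (bits = x1,x2,x3,x4,x5,x6,x7; clause T/F shown):
  row 0 [0000000]: clauses=TFFFTTT -> 0
  row 1 [0000001]: clauses=TFFFFTT -> 0
  row 2 [0000010]: clauses=TTTFTFT -> 0
  row 3 [0000011]: clauses=TTTFFFT -> 0
  row 4 [0000100]: clauses=TFFFTTT -> 0
  (every remaining row is evaluated the same way; all 128 results are listed next)
Full result column, 8 rows per line (x1,x2,x3,x4 fixed per line; x5,x6,x7 runs 000..111 left to right):
  rows 0-7 [x1,x2,x3,x4=0000]: 00000000  (ones: 0)
  rows 8-15 [x1,x2,x3,x4=0001]: 00000000  (ones: 0)
  rows 16-23 [x1,x2,x3,x4=0010]: 00000000  (ones: 0)
  rows 24-31 [x1,x2,x3,x4=0011]: 00000000  (ones: 0)
  rows 32-39 [x1,x2,x3,x4=0100]: 00000000  (ones: 0)
  rows 40-47 [x1,x2,x3,x4=0101]: 00000000  (ones: 0)
  rows 48-55 [x1,x2,x3,x4=0110]: 00000000  (ones: 0)
  rows 56-63 [x1,x2,x3,x4=0111]: 00000000  (ones: 0)
  rows 64-71 [x1,x2,x3,x4=1000]: 00000000  (ones: 0)
  rows 72-79 [x1,x2,x3,x4=1001]: 00100011  (ones: 3)
  rows 80-87 [x1,x2,x3,x4=1010]: 00000000  (ones: 0)
  rows 88-95 [x1,x2,x3,x4=1011]: 00000011  (ones: 2)
  rows 96-103 [x1,x2,x3,x4=1100]: 00000000  (ones: 0)
  rows 104-111 [x1,x2,x3,x4=1101]: 00100011  (ones: 3)
  rows 112-119 [x1,x2,x3,x4=1110]: 00000000  (ones: 0)
  rows 120-127 [x1,x2,x3,x4=1111]: 00000011  (ones: 2)
Satisfying assignments = 0+0+0+0+0+0+0+0+0+3+0+2+0+3+0+2 = 10

10


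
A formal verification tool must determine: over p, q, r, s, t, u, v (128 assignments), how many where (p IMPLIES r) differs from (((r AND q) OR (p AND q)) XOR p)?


F1 = (p IMPLIES r)
F2 = (((r AND q) OR (p AND q)) XOR p)
Evaluate both on each of 128 rows (bits = p,q,r,s,t,u,v):
  row 0 [0000000]: F1=1 F2=0 (differ) -> 1
  row 1 [0000001]: F1=1 F2=0 (differ) -> 1
  row 2 [0000010]: F1=1 F2=0 (differ) -> 1
  row 3 [0000011]: F1=1 F2=0 (differ) -> 1
  row 4 [0000100]: F1=1 F2=0 (differ) -> 1
  (every remaining row is evaluated the same way; all 128 results are listed next)
Full result column, 8 rows per line (p,q,r,s fixed per line; t,u,v runs 000..111 left to right):
  rows 0-7 [p,q,r,s=0000]: 11111111  (ones: 8)
  rows 8-15 [p,q,r,s=0001]: 11111111  (ones: 8)
  rows 16-23 [p,q,r,s=0010]: 11111111  (ones: 8)
  rows 24-31 [p,q,r,s=0011]: 11111111  (ones: 8)
  rows 32-39 [p,q,r,s=0100]: 11111111  (ones: 8)
  rows 40-47 [p,q,r,s=0101]: 11111111  (ones: 8)
  rows 48-55 [p,q,r,s=0110]: 00000000  (ones: 0)
  rows 56-63 [p,q,r,s=0111]: 00000000  (ones: 0)
  rows 64-71 [p,q,r,s=1000]: 11111111  (ones: 8)
  rows 72-79 [p,q,r,s=1001]: 11111111  (ones: 8)
  rows 80-87 [p,q,r,s=1010]: 00000000  (ones: 0)
  rows 88-95 [p,q,r,s=1011]: 00000000  (ones: 0)
  rows 96-103 [p,q,r,s=1100]: 00000000  (ones: 0)
  rows 104-111 [p,q,r,s=1101]: 00000000  (ones: 0)
  rows 112-119 [p,q,r,s=1110]: 11111111  (ones: 8)
  rows 120-127 [p,q,r,s=1111]: 11111111  (ones: 8)
Disagreements = 8+8+8+8+8+8+0+0+8+8+0+0+0+0+8+8 = 80

80


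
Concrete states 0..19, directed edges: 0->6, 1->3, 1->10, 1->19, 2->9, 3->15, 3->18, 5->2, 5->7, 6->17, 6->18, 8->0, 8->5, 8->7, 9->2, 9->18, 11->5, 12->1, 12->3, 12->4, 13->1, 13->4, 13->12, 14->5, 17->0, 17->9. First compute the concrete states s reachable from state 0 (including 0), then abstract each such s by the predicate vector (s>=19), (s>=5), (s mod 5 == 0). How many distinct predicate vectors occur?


BFS from 0:
Concrete reachable: {0, 2, 6, 9, 17, 18}
Abstract via predicates (s>=19), (s>=5), (s mod 5 == 0):
  (0,0,0) <- {2}
  (0,0,1) <- {0}
  (0,1,0) <- {6, 9, 17, 18}
Distinct abstract states = 3

3


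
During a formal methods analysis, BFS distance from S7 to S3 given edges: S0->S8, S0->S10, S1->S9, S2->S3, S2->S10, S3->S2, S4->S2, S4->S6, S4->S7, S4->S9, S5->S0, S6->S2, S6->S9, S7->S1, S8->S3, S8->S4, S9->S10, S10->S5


BFS layer-by-layer from S7:
  dist 0: {S7}
  dist 1: {S1}
  dist 2: {S9}
  dist 3: {S10}
  dist 4: {S5}
  dist 5: {S0}
  dist 6: {S8}
  dist 7: {S3, S4}
  -> S3 reached at distance 7
Shortest path length = 7

7


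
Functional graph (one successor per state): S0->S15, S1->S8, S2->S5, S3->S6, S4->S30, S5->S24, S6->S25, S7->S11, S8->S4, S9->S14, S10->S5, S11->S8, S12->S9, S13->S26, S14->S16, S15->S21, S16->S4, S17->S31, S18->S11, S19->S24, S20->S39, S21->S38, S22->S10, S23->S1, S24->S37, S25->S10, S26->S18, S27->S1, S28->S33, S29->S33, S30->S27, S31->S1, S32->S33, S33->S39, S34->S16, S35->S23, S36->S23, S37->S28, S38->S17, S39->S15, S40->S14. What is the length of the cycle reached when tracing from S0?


Trace from S0 until a state repeats:
  S0 -> S15 -> S21 -> S38 -> S17 -> S31 -> S1 -> S8 -> S4 -> S30 -> S27 -> S1
S1 first seen at step 6, revisited at step 11.
Cycle length = 11 - 6 = 5

5


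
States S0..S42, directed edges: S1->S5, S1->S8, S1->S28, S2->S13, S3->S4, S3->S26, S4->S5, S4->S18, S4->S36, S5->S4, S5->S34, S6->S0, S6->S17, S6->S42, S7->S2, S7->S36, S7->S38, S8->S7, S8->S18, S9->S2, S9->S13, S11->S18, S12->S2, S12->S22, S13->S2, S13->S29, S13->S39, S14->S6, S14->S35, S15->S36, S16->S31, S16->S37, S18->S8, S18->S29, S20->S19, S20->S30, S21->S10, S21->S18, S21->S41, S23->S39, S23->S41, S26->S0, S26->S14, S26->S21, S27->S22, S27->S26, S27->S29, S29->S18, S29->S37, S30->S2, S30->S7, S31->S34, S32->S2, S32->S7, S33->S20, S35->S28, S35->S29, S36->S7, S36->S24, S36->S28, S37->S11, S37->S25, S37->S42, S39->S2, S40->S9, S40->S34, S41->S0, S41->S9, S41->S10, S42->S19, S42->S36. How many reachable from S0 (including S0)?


BFS from S0:
  layer 0: {S0}
Reachable set: {S0}
Count = 1

1


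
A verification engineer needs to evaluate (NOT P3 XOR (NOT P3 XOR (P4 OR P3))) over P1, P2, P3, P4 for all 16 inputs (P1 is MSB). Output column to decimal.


Formula: (NOT P3 XOR (NOT P3 XOR (P4 OR P3))) over P1, P2, P3, P4 (16 rows)
Evaluate each row (bits = P1,P2,P3,P4, MSB first):
  row 0 [0000]: (NOT 0 XOR (NOT 0 XOR (0 OR 0))) -> 0
  row 1 [0001]: (NOT 0 XOR (NOT 0 XOR (1 OR 0))) -> 1
  row 2 [0010]: (NOT 1 XOR (NOT 1 XOR (0 OR 1))) -> 1
  row 3 [0011]: (NOT 1 XOR (NOT 1 XOR (1 OR 1))) -> 1
  row 4 [0100]: (NOT 0 XOR (NOT 0 XOR (0 OR 0))) -> 0
  row 5 [0101]: (NOT 0 XOR (NOT 0 XOR (1 OR 0))) -> 1
  row 6 [0110]: (NOT 1 XOR (NOT 1 XOR (0 OR 1))) -> 1
  row 7 [0111]: (NOT 1 XOR (NOT 1 XOR (1 OR 1))) -> 1
  row 8 [1000]: (NOT 0 XOR (NOT 0 XOR (0 OR 0))) -> 0
  row 9 [1001]: (NOT 0 XOR (NOT 0 XOR (1 OR 0))) -> 1
  row 10 [1010]: (NOT 1 XOR (NOT 1 XOR (0 OR 1))) -> 1
  row 11 [1011]: (NOT 1 XOR (NOT 1 XOR (1 OR 1))) -> 1
  row 12 [1100]: (NOT 0 XOR (NOT 0 XOR (0 OR 0))) -> 0
  row 13 [1101]: (NOT 0 XOR (NOT 0 XOR (1 OR 0))) -> 1
  row 14 [1110]: (NOT 1 XOR (NOT 1 XOR (0 OR 1))) -> 1
  row 15 [1111]: (NOT 1 XOR (NOT 1 XOR (1 OR 1))) -> 1
Full result column, 4 rows per line (P1,P2 fixed per line; P3,P4 runs 00..11 left to right):
  rows 0-3 [P1,P2=00]: 0111  = hex 7
  rows 4-7 [P1,P2=01]: 0111  = hex 7
  rows 8-11 [P1,P2=10]: 0111  = hex 7
  rows 12-15 [P1,P2=11]: 0111  = hex 7
Output column (row 0 .. row 15) = 0111011101110111
Output column grouped in 4s = 0111 0111 0111 0111 = 0x7777
Convert to decimal digit by digit (value = value*16 + digit):
  7 -> 7
  7*16 + 7 = 119
  119*16 + 7 = 1911
  1911*16 + 7 = 30583
Decimal = 30583

30583


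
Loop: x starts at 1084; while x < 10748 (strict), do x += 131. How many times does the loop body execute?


Step 1: x goes from 1084 toward 10748 by 131; the body runs while x<10748, so iterations = ceil((bound-start)/step)
Step 2: Distance=9664
Step 3: ceil(9664/131)=74

74


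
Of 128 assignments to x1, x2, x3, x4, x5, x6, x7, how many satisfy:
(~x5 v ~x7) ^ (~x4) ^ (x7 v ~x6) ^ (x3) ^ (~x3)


CNF with 5 clauses over 7 vars (128 assignments).
An assignment satisfies CNF iff every clause has >=1 true literal.
Check each row (bits = x1,x2,x3,x4,x5,x6,x7; clause T/F shown):
  row 0 [0000000]: clauses=TTTFT -> 0
  row 1 [0000001]: clauses=TTTFT -> 0
  row 2 [0000010]: clauses=TTFFT -> 0
  row 3 [0000011]: clauses=TTTFT -> 0
  row 4 [0000100]: clauses=TTTFT -> 0
  (every remaining row is evaluated the same way; all 128 results are listed next)
Full result column, 8 rows per line (x1,x2,x3,x4 fixed per line; x5,x6,x7 runs 000..111 left to right):
  rows 0-7 [x1,x2,x3,x4=0000]: 00000000  (ones: 0)
  rows 8-15 [x1,x2,x3,x4=0001]: 00000000  (ones: 0)
  rows 16-23 [x1,x2,x3,x4=0010]: 00000000  (ones: 0)
  rows 24-31 [x1,x2,x3,x4=0011]: 00000000  (ones: 0)
  rows 32-39 [x1,x2,x3,x4=0100]: 00000000  (ones: 0)
  rows 40-47 [x1,x2,x3,x4=0101]: 00000000  (ones: 0)
  rows 48-55 [x1,x2,x3,x4=0110]: 00000000  (ones: 0)
  rows 56-63 [x1,x2,x3,x4=0111]: 00000000  (ones: 0)
  rows 64-71 [x1,x2,x3,x4=1000]: 00000000  (ones: 0)
  rows 72-79 [x1,x2,x3,x4=1001]: 00000000  (ones: 0)
  rows 80-87 [x1,x2,x3,x4=1010]: 00000000  (ones: 0)
  rows 88-95 [x1,x2,x3,x4=1011]: 00000000  (ones: 0)
  rows 96-103 [x1,x2,x3,x4=1100]: 00000000  (ones: 0)
  rows 104-111 [x1,x2,x3,x4=1101]: 00000000  (ones: 0)
  rows 112-119 [x1,x2,x3,x4=1110]: 00000000  (ones: 0)
  rows 120-127 [x1,x2,x3,x4=1111]: 00000000  (ones: 0)
Satisfying assignments = 0+0+0+0+0+0+0+0+0+0+0+0+0+0+0+0 = 0

0


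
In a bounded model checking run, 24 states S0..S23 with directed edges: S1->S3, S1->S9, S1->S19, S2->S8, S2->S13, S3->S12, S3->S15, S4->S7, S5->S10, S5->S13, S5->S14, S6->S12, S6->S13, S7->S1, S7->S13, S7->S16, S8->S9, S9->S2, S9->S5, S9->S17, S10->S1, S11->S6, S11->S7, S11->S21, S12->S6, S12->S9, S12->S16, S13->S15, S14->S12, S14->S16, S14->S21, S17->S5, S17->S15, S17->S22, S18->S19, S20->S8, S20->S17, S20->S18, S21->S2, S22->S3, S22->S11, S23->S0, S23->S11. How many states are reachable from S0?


BFS from S0:
  layer 0: {S0}
Reachable set: {S0}
Count = 1

1


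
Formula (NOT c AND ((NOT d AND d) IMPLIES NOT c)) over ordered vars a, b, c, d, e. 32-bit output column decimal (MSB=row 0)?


Formula: (NOT c AND ((NOT d AND d) IMPLIES NOT c)) over a, b, c, d, e (32 rows)
Evaluate each row (bits = a,b,c,d,e, MSB first):
  row 0 [00000]: (NOT 0 AND ((NOT 0 AND 0) IMPLIES NOT 0)) -> 1
  row 1 [00001]: (NOT 0 AND ((NOT 0 AND 0) IMPLIES NOT 0)) -> 1
  row 2 [00010]: (NOT 0 AND ((NOT 1 AND 1) IMPLIES NOT 0)) -> 1
  row 3 [00011]: (NOT 0 AND ((NOT 1 AND 1) IMPLIES NOT 0)) -> 1
  row 4 [00100]: (NOT 1 AND ((NOT 0 AND 0) IMPLIES NOT 1)) -> 0
  row 5 [00101]: (NOT 1 AND ((NOT 0 AND 0) IMPLIES NOT 1)) -> 0
  row 6 [00110]: (NOT 1 AND ((NOT 1 AND 1) IMPLIES NOT 1)) -> 0
  row 7 [00111]: (NOT 1 AND ((NOT 1 AND 1) IMPLIES NOT 1)) -> 0
  row 8 [01000]: (NOT 0 AND ((NOT 0 AND 0) IMPLIES NOT 0)) -> 1
  row 9 [01001]: (NOT 0 AND ((NOT 0 AND 0) IMPLIES NOT 0)) -> 1
  row 10 [01010]: (NOT 0 AND ((NOT 1 AND 1) IMPLIES NOT 0)) -> 1
  row 11 [01011]: (NOT 0 AND ((NOT 1 AND 1) IMPLIES NOT 0)) -> 1
  row 12 [01100]: (NOT 1 AND ((NOT 0 AND 0) IMPLIES NOT 1)) -> 0
  row 13 [01101]: (NOT 1 AND ((NOT 0 AND 0) IMPLIES NOT 1)) -> 0
  row 14 [01110]: (NOT 1 AND ((NOT 1 AND 1) IMPLIES NOT 1)) -> 0
  row 15 [01111]: (NOT 1 AND ((NOT 1 AND 1) IMPLIES NOT 1)) -> 0
  row 16 [10000]: (NOT 0 AND ((NOT 0 AND 0) IMPLIES NOT 0)) -> 1
  row 17 [10001]: (NOT 0 AND ((NOT 0 AND 0) IMPLIES NOT 0)) -> 1
  row 18 [10010]: (NOT 0 AND ((NOT 1 AND 1) IMPLIES NOT 0)) -> 1
  row 19 [10011]: (NOT 0 AND ((NOT 1 AND 1) IMPLIES NOT 0)) -> 1
  row 20 [10100]: (NOT 1 AND ((NOT 0 AND 0) IMPLIES NOT 1)) -> 0
  row 21 [10101]: (NOT 1 AND ((NOT 0 AND 0) IMPLIES NOT 1)) -> 0
  row 22 [10110]: (NOT 1 AND ((NOT 1 AND 1) IMPLIES NOT 1)) -> 0
  row 23 [10111]: (NOT 1 AND ((NOT 1 AND 1) IMPLIES NOT 1)) -> 0
  row 24 [11000]: (NOT 0 AND ((NOT 0 AND 0) IMPLIES NOT 0)) -> 1
  row 25 [11001]: (NOT 0 AND ((NOT 0 AND 0) IMPLIES NOT 0)) -> 1
  row 26 [11010]: (NOT 0 AND ((NOT 1 AND 1) IMPLIES NOT 0)) -> 1
  row 27 [11011]: (NOT 0 AND ((NOT 1 AND 1) IMPLIES NOT 0)) -> 1
  row 28 [11100]: (NOT 1 AND ((NOT 0 AND 0) IMPLIES NOT 1)) -> 0
  row 29 [11101]: (NOT 1 AND ((NOT 0 AND 0) IMPLIES NOT 1)) -> 0
  row 30 [11110]: (NOT 1 AND ((NOT 1 AND 1) IMPLIES NOT 1)) -> 0
  row 31 [11111]: (NOT 1 AND ((NOT 1 AND 1) IMPLIES NOT 1)) -> 0
Full result column, 4 rows per line (a,b,c fixed per line; d,e runs 00..11 left to right):
  rows 0-3 [a,b,c=000]: 1111  = hex F
  rows 4-7 [a,b,c=001]: 0000  = hex 0
  rows 8-11 [a,b,c=010]: 1111  = hex F
  rows 12-15 [a,b,c=011]: 0000  = hex 0
  rows 16-19 [a,b,c=100]: 1111  = hex F
  rows 20-23 [a,b,c=101]: 0000  = hex 0
  rows 24-27 [a,b,c=110]: 1111  = hex F
  rows 28-31 [a,b,c=111]: 0000  = hex 0
Output column (row 0 .. row 31) = 11110000111100001111000011110000
Output column grouped in 4s = 1111 0000 1111 0000 1111 0000 1111 0000 = 0xF0F0F0F0
Convert to decimal digit by digit (value = value*16 + digit):
  F -> 15
  15*16 + 0 = 240
  240*16 + 15 (F) = 3855
  3855*16 + 0 = 61680
  61680*16 + 15 (F) = 986895
  986895*16 + 0 = 15790320
  15790320*16 + 15 (F) = 252645135
  252645135*16 + 0 = 4042322160
Decimal = 4042322160

4042322160


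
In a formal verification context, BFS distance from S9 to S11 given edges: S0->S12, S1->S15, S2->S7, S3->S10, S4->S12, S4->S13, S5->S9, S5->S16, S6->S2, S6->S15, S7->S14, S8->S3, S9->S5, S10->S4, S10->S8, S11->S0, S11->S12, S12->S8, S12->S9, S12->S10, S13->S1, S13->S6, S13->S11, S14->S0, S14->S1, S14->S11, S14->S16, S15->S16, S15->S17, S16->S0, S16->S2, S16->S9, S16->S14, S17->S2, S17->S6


BFS layer-by-layer from S9:
  dist 0: {S9}
  dist 1: {S5}
  dist 2: {S16}
  dist 3: {S0, S2, S14}
  dist 4: {S1, S7, S11, S12}
  -> S11 reached at distance 4
Shortest path length = 4

4


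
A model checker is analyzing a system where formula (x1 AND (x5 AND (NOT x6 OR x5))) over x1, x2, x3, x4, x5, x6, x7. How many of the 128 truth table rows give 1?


Formula: (x1 AND (x5 AND (NOT x6 OR x5))) over 7 vars (128 rows)
Evaluate each row (x1, x2, x3, x4, x5, x6, x7 as bits, MSB first):
  row 0 [0000000]: (0 AND (0 AND (NOT 0 OR 0))) -> 0
  row 1 [0000001]: (0 AND (0 AND (NOT 0 OR 0))) -> 0
  row 2 [0000010]: (0 AND (0 AND (NOT 1 OR 0))) -> 0
  row 3 [0000011]: (0 AND (0 AND (NOT 1 OR 0))) -> 0
  row 4 [0000100]: (0 AND (1 AND (NOT 0 OR 1))) -> 0
  (every remaining row is evaluated the same way; all 128 results are listed next)
Full result column, 8 rows per line (x1,x2,x3,x4 fixed per line; x5,x6,x7 runs 000..111 left to right):
  rows 0-7 [x1,x2,x3,x4=0000]: 00000000  (ones: 0)
  rows 8-15 [x1,x2,x3,x4=0001]: 00000000  (ones: 0)
  rows 16-23 [x1,x2,x3,x4=0010]: 00000000  (ones: 0)
  rows 24-31 [x1,x2,x3,x4=0011]: 00000000  (ones: 0)
  rows 32-39 [x1,x2,x3,x4=0100]: 00000000  (ones: 0)
  rows 40-47 [x1,x2,x3,x4=0101]: 00000000  (ones: 0)
  rows 48-55 [x1,x2,x3,x4=0110]: 00000000  (ones: 0)
  rows 56-63 [x1,x2,x3,x4=0111]: 00000000  (ones: 0)
  rows 64-71 [x1,x2,x3,x4=1000]: 00001111  (ones: 4)
  rows 72-79 [x1,x2,x3,x4=1001]: 00001111  (ones: 4)
  rows 80-87 [x1,x2,x3,x4=1010]: 00001111  (ones: 4)
  rows 88-95 [x1,x2,x3,x4=1011]: 00001111  (ones: 4)
  rows 96-103 [x1,x2,x3,x4=1100]: 00001111  (ones: 4)
  rows 104-111 [x1,x2,x3,x4=1101]: 00001111  (ones: 4)
  rows 112-119 [x1,x2,x3,x4=1110]: 00001111  (ones: 4)
  rows 120-127 [x1,x2,x3,x4=1111]: 00001111  (ones: 4)
Count of 1-rows = 0+0+0+0+0+0+0+0+4+4+4+4+4+4+4+4 = 32

32


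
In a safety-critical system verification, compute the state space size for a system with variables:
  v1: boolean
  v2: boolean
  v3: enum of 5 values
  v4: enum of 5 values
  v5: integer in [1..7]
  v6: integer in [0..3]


State space = product of domain sizes of all variables.
Domain sizes:
  v1 (boolean): 2
  v2 (boolean): 2
  v3 (enum of 5 values): 5
  v4 (enum of 5 values): 5
  v5 (integer in [1..7]): 7
  v6 (integer in [0..3]): 4
Product = 2 * 2 * 5 * 5 * 7 * 4 = 2800

2800


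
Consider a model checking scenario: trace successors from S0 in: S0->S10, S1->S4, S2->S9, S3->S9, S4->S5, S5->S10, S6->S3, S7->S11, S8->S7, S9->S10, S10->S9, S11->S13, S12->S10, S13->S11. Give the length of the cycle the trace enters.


Trace from S0 until a state repeats:
  S0 -> S10 -> S9 -> S10
S10 first seen at step 1, revisited at step 3.
Cycle length = 3 - 1 = 2

2


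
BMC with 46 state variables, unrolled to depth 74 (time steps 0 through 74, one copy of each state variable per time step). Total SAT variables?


BMC unrolls to depth k, creating one copy of each state var for steps 0..k.
Step count = 74 + 1 = 75 (steps 0 through 74)
Vars per step = 46
Total = 46 * 75 = 3450

3450


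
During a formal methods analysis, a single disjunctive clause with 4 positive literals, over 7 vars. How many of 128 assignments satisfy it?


Step 1: Total=2^7=128
Step 2: Unsat when all 4 false: 2^3=8
Step 3: Sat=128-8=120

120


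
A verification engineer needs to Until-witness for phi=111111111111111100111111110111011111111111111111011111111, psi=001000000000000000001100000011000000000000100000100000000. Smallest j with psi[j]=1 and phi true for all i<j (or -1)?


(phi U psi) at 0: need smallest j with psi[j]=1 and phi[i]=1 for all i in [0,j).
Scan from step 0:
  step 0: phi=1, psi=0 -> continue
  step 1: phi=1, psi=0 -> continue
  step 2: psi=1 and phi held for [0,2) -> witness found
Witness step = 2

2


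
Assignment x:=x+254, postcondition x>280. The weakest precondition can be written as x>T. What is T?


Formula: wp(x:=E, P) = P[E/x] (substitute E for x in postcondition)
Step 1: Postcondition: x>280
Step 2: Substitute x+254 for x: x+254>280
Step 3: Solve for x: x > 280-254 = 26

26


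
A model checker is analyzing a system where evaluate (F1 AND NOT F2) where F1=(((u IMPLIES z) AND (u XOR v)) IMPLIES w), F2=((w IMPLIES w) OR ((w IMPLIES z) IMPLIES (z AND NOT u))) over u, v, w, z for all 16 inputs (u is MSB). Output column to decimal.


F1 = (((u IMPLIES z) AND (u XOR v)) IMPLIES w)
F2 = ((w IMPLIES w) OR ((w IMPLIES z) IMPLIES (z AND NOT u)))
Counterexample to F1=>F2 is where F1=1 and F2=0.
Evaluate each row (bits = u,v,w,z, MSB first):
  row 0 [0000]: F1=1 F2=1 -> F1&~F2 -> 0
  row 1 [0001]: F1=1 F2=1 -> F1&~F2 -> 0
  row 2 [0010]: F1=1 F2=1 -> F1&~F2 -> 0
  row 3 [0011]: F1=1 F2=1 -> F1&~F2 -> 0
  row 4 [0100]: F1=0 F2=1 -> F1&~F2 -> 0
  row 5 [0101]: F1=0 F2=1 -> F1&~F2 -> 0
  row 6 [0110]: F1=1 F2=1 -> F1&~F2 -> 0
  row 7 [0111]: F1=1 F2=1 -> F1&~F2 -> 0
  row 8 [1000]: F1=1 F2=1 -> F1&~F2 -> 0
  row 9 [1001]: F1=0 F2=1 -> F1&~F2 -> 0
  row 10 [1010]: F1=1 F2=1 -> F1&~F2 -> 0
  row 11 [1011]: F1=1 F2=1 -> F1&~F2 -> 0
  row 12 [1100]: F1=1 F2=1 -> F1&~F2 -> 0
  row 13 [1101]: F1=1 F2=1 -> F1&~F2 -> 0
  row 14 [1110]: F1=1 F2=1 -> F1&~F2 -> 0
  row 15 [1111]: F1=1 F2=1 -> F1&~F2 -> 0
Full result column, 4 rows per line (u,v fixed per line; w,z runs 00..11 left to right):
  rows 0-3 [u,v=00]: 0000  = hex 0
  rows 4-7 [u,v=01]: 0000  = hex 0
  rows 8-11 [u,v=10]: 0000  = hex 0
  rows 12-15 [u,v=11]: 0000  = hex 0
Counterexample vector (row 0 .. row 15) = 0000000000000000
Output column grouped in 4s = 0000 0000 0000 0000 = 0x0000
Convert to decimal digit by digit (value = value*16 + digit):
  0 -> 0
  0*16 + 0 = 0
  0*16 + 0 = 0
  0*16 + 0 = 0
Decimal = 0

0


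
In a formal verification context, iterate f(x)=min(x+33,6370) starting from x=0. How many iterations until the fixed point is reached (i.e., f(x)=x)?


Step 1: x=0, cap=6370, increment=33
Step 2: x grows by 33 each step until capped at 6370; fixed point is x=6370
Step 3: iterations = ceil(6370/33) = 194

194


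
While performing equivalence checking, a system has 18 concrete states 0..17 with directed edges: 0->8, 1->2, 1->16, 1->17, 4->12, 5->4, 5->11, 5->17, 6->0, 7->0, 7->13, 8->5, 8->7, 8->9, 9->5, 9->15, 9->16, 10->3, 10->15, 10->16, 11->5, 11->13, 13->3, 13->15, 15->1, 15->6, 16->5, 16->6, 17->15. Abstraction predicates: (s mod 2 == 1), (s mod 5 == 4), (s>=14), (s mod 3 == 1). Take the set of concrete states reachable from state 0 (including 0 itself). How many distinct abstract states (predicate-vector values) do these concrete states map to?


BFS from 0:
Concrete reachable: {0, 1, 2, 3, 4, 5, 6, 7, 8, 9, 11, 12, 13, 15, 16, 17}
Abstract via predicates (s mod 2 == 1), (s mod 5 == 4), (s>=14), (s mod 3 == 1):
  (0,0,0,0) <- {0, 2, 6, 8, 12}
  (0,0,1,1) <- {16}
  (0,1,0,1) <- {4}
  (1,0,0,0) <- {3, 5, 11}
  (1,0,0,1) <- {1, 7, 13}
  (1,0,1,0) <- {15, 17}
  (1,1,0,0) <- {9}
Distinct abstract states = 7

7


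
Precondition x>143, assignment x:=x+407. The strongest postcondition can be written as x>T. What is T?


Formula: sp(P, x:=E) = exists old_x. (x = E[old_x/x]) AND P[old_x/x] (old_x is the value of x before the assignment; eliminate old_x by solving x = E[old_x/x] for old_x)
Step 1: Precondition P: x>143, i.e. old_x > 143
Step 2: Assignment gives x = old_x + 407, so old_x = x - 407
Step 3: Substitute into P: x - 407 > 143
Step 4: Simplify: x > 143+407 = 550

550


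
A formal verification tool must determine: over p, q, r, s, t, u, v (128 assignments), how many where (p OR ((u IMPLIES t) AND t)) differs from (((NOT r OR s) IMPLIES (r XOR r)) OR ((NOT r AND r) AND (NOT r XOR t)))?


F1 = (p OR ((u IMPLIES t) AND t))
F2 = (((NOT r OR s) IMPLIES (r XOR r)) OR ((NOT r AND r) AND (NOT r XOR t)))
Evaluate both on each of 128 rows (bits = p,q,r,s,t,u,v):
  row 0 [0000000]: F1=0 F2=0 -> 0
  row 1 [0000001]: F1=0 F2=0 -> 0
  row 2 [0000010]: F1=0 F2=0 -> 0
  row 3 [0000011]: F1=0 F2=0 -> 0
  row 4 [0000100]: F1=1 F2=0 (differ) -> 1
  (every remaining row is evaluated the same way; all 128 results are listed next)
Full result column, 8 rows per line (p,q,r,s fixed per line; t,u,v runs 000..111 left to right):
  rows 0-7 [p,q,r,s=0000]: 00001111  (ones: 4)
  rows 8-15 [p,q,r,s=0001]: 00001111  (ones: 4)
  rows 16-23 [p,q,r,s=0010]: 11110000  (ones: 4)
  rows 24-31 [p,q,r,s=0011]: 00001111  (ones: 4)
  rows 32-39 [p,q,r,s=0100]: 00001111  (ones: 4)
  rows 40-47 [p,q,r,s=0101]: 00001111  (ones: 4)
  rows 48-55 [p,q,r,s=0110]: 11110000  (ones: 4)
  rows 56-63 [p,q,r,s=0111]: 00001111  (ones: 4)
  rows 64-71 [p,q,r,s=1000]: 11111111  (ones: 8)
  rows 72-79 [p,q,r,s=1001]: 11111111  (ones: 8)
  rows 80-87 [p,q,r,s=1010]: 00000000  (ones: 0)
  rows 88-95 [p,q,r,s=1011]: 11111111  (ones: 8)
  rows 96-103 [p,q,r,s=1100]: 11111111  (ones: 8)
  rows 104-111 [p,q,r,s=1101]: 11111111  (ones: 8)
  rows 112-119 [p,q,r,s=1110]: 00000000  (ones: 0)
  rows 120-127 [p,q,r,s=1111]: 11111111  (ones: 8)
Disagreements = 4+4+4+4+4+4+4+4+8+8+0+8+8+8+0+8 = 80

80


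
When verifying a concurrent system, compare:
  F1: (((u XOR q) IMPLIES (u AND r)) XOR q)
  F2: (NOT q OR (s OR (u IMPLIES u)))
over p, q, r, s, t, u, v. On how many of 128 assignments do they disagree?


F1 = (((u XOR q) IMPLIES (u AND r)) XOR q)
F2 = (NOT q OR (s OR (u IMPLIES u)))
Evaluate both on each of 128 rows (bits = p,q,r,s,t,u,v):
  row 0 [0000000]: F1=1 F2=1 -> 0
  row 1 [0000001]: F1=1 F2=1 -> 0
  row 2 [0000010]: F1=0 F2=1 (differ) -> 1
  row 3 [0000011]: F1=0 F2=1 (differ) -> 1
  row 4 [0000100]: F1=1 F2=1 -> 0
  (every remaining row is evaluated the same way; all 128 results are listed next)
Full result column, 8 rows per line (p,q,r,s fixed per line; t,u,v runs 000..111 left to right):
  rows 0-7 [p,q,r,s=0000]: 00110011  (ones: 4)
  rows 8-15 [p,q,r,s=0001]: 00110011  (ones: 4)
  rows 16-23 [p,q,r,s=0010]: 00000000  (ones: 0)
  rows 24-31 [p,q,r,s=0011]: 00000000  (ones: 0)
  rows 32-39 [p,q,r,s=0100]: 00110011  (ones: 4)
  rows 40-47 [p,q,r,s=0101]: 00110011  (ones: 4)
  rows 48-55 [p,q,r,s=0110]: 00110011  (ones: 4)
  rows 56-63 [p,q,r,s=0111]: 00110011  (ones: 4)
  rows 64-71 [p,q,r,s=1000]: 00110011  (ones: 4)
  rows 72-79 [p,q,r,s=1001]: 00110011  (ones: 4)
  rows 80-87 [p,q,r,s=1010]: 00000000  (ones: 0)
  rows 88-95 [p,q,r,s=1011]: 00000000  (ones: 0)
  rows 96-103 [p,q,r,s=1100]: 00110011  (ones: 4)
  rows 104-111 [p,q,r,s=1101]: 00110011  (ones: 4)
  rows 112-119 [p,q,r,s=1110]: 00110011  (ones: 4)
  rows 120-127 [p,q,r,s=1111]: 00110011  (ones: 4)
Disagreements = 4+4+0+0+4+4+4+4+4+4+0+0+4+4+4+4 = 48

48


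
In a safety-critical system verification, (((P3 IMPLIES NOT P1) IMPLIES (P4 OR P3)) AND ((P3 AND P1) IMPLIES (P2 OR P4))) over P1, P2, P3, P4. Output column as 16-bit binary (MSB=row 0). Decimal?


Formula: (((P3 IMPLIES NOT P1) IMPLIES (P4 OR P3)) AND ((P3 AND P1) IMPLIES (P2 OR P4))) over P1, P2, P3, P4 (16 rows)
Evaluate each row (bits = P1,P2,P3,P4, MSB first):
  row 0 [0000]: (((0 IMPLIES NOT 0) IMPLIES (0 OR 0)) AND ((0 AND 0) IMPLIES (0 OR 0))) -> 0
  row 1 [0001]: (((0 IMPLIES NOT 0) IMPLIES (1 OR 0)) AND ((0 AND 0) IMPLIES (0 OR 1))) -> 1
  row 2 [0010]: (((1 IMPLIES NOT 0) IMPLIES (0 OR 1)) AND ((1 AND 0) IMPLIES (0 OR 0))) -> 1
  row 3 [0011]: (((1 IMPLIES NOT 0) IMPLIES (1 OR 1)) AND ((1 AND 0) IMPLIES (0 OR 1))) -> 1
  row 4 [0100]: (((0 IMPLIES NOT 0) IMPLIES (0 OR 0)) AND ((0 AND 0) IMPLIES (1 OR 0))) -> 0
  row 5 [0101]: (((0 IMPLIES NOT 0) IMPLIES (1 OR 0)) AND ((0 AND 0) IMPLIES (1 OR 1))) -> 1
  row 6 [0110]: (((1 IMPLIES NOT 0) IMPLIES (0 OR 1)) AND ((1 AND 0) IMPLIES (1 OR 0))) -> 1
  row 7 [0111]: (((1 IMPLIES NOT 0) IMPLIES (1 OR 1)) AND ((1 AND 0) IMPLIES (1 OR 1))) -> 1
  row 8 [1000]: (((0 IMPLIES NOT 1) IMPLIES (0 OR 0)) AND ((0 AND 1) IMPLIES (0 OR 0))) -> 0
  row 9 [1001]: (((0 IMPLIES NOT 1) IMPLIES (1 OR 0)) AND ((0 AND 1) IMPLIES (0 OR 1))) -> 1
  row 10 [1010]: (((1 IMPLIES NOT 1) IMPLIES (0 OR 1)) AND ((1 AND 1) IMPLIES (0 OR 0))) -> 0
  row 11 [1011]: (((1 IMPLIES NOT 1) IMPLIES (1 OR 1)) AND ((1 AND 1) IMPLIES (0 OR 1))) -> 1
  row 12 [1100]: (((0 IMPLIES NOT 1) IMPLIES (0 OR 0)) AND ((0 AND 1) IMPLIES (1 OR 0))) -> 0
  row 13 [1101]: (((0 IMPLIES NOT 1) IMPLIES (1 OR 0)) AND ((0 AND 1) IMPLIES (1 OR 1))) -> 1
  row 14 [1110]: (((1 IMPLIES NOT 1) IMPLIES (0 OR 1)) AND ((1 AND 1) IMPLIES (1 OR 0))) -> 1
  row 15 [1111]: (((1 IMPLIES NOT 1) IMPLIES (1 OR 1)) AND ((1 AND 1) IMPLIES (1 OR 1))) -> 1
Full result column, 4 rows per line (P1,P2 fixed per line; P3,P4 runs 00..11 left to right):
  rows 0-3 [P1,P2=00]: 0111  = hex 7
  rows 4-7 [P1,P2=01]: 0111  = hex 7
  rows 8-11 [P1,P2=10]: 0101  = hex 5
  rows 12-15 [P1,P2=11]: 0111  = hex 7
Output column (row 0 .. row 15) = 0111011101010111
Output column grouped in 4s = 0111 0111 0101 0111 = 0x7757
Convert to decimal digit by digit (value = value*16 + digit):
  7 -> 7
  7*16 + 7 = 119
  119*16 + 5 = 1909
  1909*16 + 7 = 30551
Decimal = 30551

30551


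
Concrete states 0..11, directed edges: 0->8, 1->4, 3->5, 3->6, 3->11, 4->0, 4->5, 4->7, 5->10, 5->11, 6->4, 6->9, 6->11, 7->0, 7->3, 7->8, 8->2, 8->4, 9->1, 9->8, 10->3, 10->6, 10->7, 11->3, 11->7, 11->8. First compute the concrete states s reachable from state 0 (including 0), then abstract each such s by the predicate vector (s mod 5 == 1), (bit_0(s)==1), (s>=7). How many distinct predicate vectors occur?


BFS from 0:
Concrete reachable: {0, 1, 2, 3, 4, 5, 6, 7, 8, 9, 10, 11}
Abstract via predicates (s mod 5 == 1), (bit_0(s)==1), (s>=7):
  (0,0,0) <- {0, 2, 4}
  (0,0,1) <- {8, 10}
  (0,1,0) <- {3, 5}
  (0,1,1) <- {7, 9}
  (1,0,0) <- {6}
  (1,1,0) <- {1}
  (1,1,1) <- {11}
Distinct abstract states = 7

7


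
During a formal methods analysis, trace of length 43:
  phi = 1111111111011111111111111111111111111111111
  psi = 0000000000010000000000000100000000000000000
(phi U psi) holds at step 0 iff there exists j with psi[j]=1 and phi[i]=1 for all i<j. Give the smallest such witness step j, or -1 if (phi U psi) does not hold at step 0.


(phi U psi) at 0: need smallest j with psi[j]=1 and phi[i]=1 for all i in [0,j).
Scan from step 0:
  step 0: phi=1, psi=0 -> continue
  step 1: phi=1, psi=0 -> continue
  step 2: phi=1, psi=0 -> continue
  step 3: phi=1, psi=0 -> continue
  step 10: phi=0 -> phi-prefix broken from here
  step 11: psi=1 but phi already failed -> not a witness
  step 25: psi=1 but phi already failed -> not a witness
  end of trace: no witness -> -1
Witness step = -1

-1


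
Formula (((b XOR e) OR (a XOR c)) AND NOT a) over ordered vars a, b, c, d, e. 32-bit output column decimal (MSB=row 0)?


Formula: (((b XOR e) OR (a XOR c)) AND NOT a) over a, b, c, d, e (32 rows)
Evaluate each row (bits = a,b,c,d,e, MSB first):
  row 0 [00000]: (((0 XOR 0) OR (0 XOR 0)) AND NOT 0) -> 0
  row 1 [00001]: (((0 XOR 1) OR (0 XOR 0)) AND NOT 0) -> 1
  row 2 [00010]: (((0 XOR 0) OR (0 XOR 0)) AND NOT 0) -> 0
  row 3 [00011]: (((0 XOR 1) OR (0 XOR 0)) AND NOT 0) -> 1
  row 4 [00100]: (((0 XOR 0) OR (0 XOR 1)) AND NOT 0) -> 1
  row 5 [00101]: (((0 XOR 1) OR (0 XOR 1)) AND NOT 0) -> 1
  row 6 [00110]: (((0 XOR 0) OR (0 XOR 1)) AND NOT 0) -> 1
  row 7 [00111]: (((0 XOR 1) OR (0 XOR 1)) AND NOT 0) -> 1
  row 8 [01000]: (((1 XOR 0) OR (0 XOR 0)) AND NOT 0) -> 1
  row 9 [01001]: (((1 XOR 1) OR (0 XOR 0)) AND NOT 0) -> 0
  row 10 [01010]: (((1 XOR 0) OR (0 XOR 0)) AND NOT 0) -> 1
  row 11 [01011]: (((1 XOR 1) OR (0 XOR 0)) AND NOT 0) -> 0
  row 12 [01100]: (((1 XOR 0) OR (0 XOR 1)) AND NOT 0) -> 1
  row 13 [01101]: (((1 XOR 1) OR (0 XOR 1)) AND NOT 0) -> 1
  row 14 [01110]: (((1 XOR 0) OR (0 XOR 1)) AND NOT 0) -> 1
  row 15 [01111]: (((1 XOR 1) OR (0 XOR 1)) AND NOT 0) -> 1
  row 16 [10000]: (((0 XOR 0) OR (1 XOR 0)) AND NOT 1) -> 0
  row 17 [10001]: (((0 XOR 1) OR (1 XOR 0)) AND NOT 1) -> 0
  row 18 [10010]: (((0 XOR 0) OR (1 XOR 0)) AND NOT 1) -> 0
  row 19 [10011]: (((0 XOR 1) OR (1 XOR 0)) AND NOT 1) -> 0
  row 20 [10100]: (((0 XOR 0) OR (1 XOR 1)) AND NOT 1) -> 0
  row 21 [10101]: (((0 XOR 1) OR (1 XOR 1)) AND NOT 1) -> 0
  row 22 [10110]: (((0 XOR 0) OR (1 XOR 1)) AND NOT 1) -> 0
  row 23 [10111]: (((0 XOR 1) OR (1 XOR 1)) AND NOT 1) -> 0
  row 24 [11000]: (((1 XOR 0) OR (1 XOR 0)) AND NOT 1) -> 0
  row 25 [11001]: (((1 XOR 1) OR (1 XOR 0)) AND NOT 1) -> 0
  row 26 [11010]: (((1 XOR 0) OR (1 XOR 0)) AND NOT 1) -> 0
  row 27 [11011]: (((1 XOR 1) OR (1 XOR 0)) AND NOT 1) -> 0
  row 28 [11100]: (((1 XOR 0) OR (1 XOR 1)) AND NOT 1) -> 0
  row 29 [11101]: (((1 XOR 1) OR (1 XOR 1)) AND NOT 1) -> 0
  row 30 [11110]: (((1 XOR 0) OR (1 XOR 1)) AND NOT 1) -> 0
  row 31 [11111]: (((1 XOR 1) OR (1 XOR 1)) AND NOT 1) -> 0
Full result column, 4 rows per line (a,b,c fixed per line; d,e runs 00..11 left to right):
  rows 0-3 [a,b,c=000]: 0101  = hex 5
  rows 4-7 [a,b,c=001]: 1111  = hex F
  rows 8-11 [a,b,c=010]: 1010  = hex A
  rows 12-15 [a,b,c=011]: 1111  = hex F
  rows 16-19 [a,b,c=100]: 0000  = hex 0
  rows 20-23 [a,b,c=101]: 0000  = hex 0
  rows 24-27 [a,b,c=110]: 0000  = hex 0
  rows 28-31 [a,b,c=111]: 0000  = hex 0
Output column (row 0 .. row 31) = 01011111101011110000000000000000
Output column grouped in 4s = 0101 1111 1010 1111 0000 0000 0000 0000 = 0x5FAF0000
Convert to decimal digit by digit (value = value*16 + digit):
  5 -> 5
  5*16 + 15 (F) = 95
  95*16 + 10 (A) = 1530
  1530*16 + 15 (F) = 24495
  24495*16 + 0 = 391920
  391920*16 + 0 = 6270720
  6270720*16 + 0 = 100331520
  100331520*16 + 0 = 1605304320
Decimal = 1605304320

1605304320


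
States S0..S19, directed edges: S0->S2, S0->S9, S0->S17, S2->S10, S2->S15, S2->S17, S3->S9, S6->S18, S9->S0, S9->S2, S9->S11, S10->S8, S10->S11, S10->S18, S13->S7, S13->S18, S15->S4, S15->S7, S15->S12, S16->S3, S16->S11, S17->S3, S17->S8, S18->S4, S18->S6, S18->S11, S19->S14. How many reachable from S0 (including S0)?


BFS from S0:
  layer 0: {S0}
  layer 1: {S2, S9, S17}
  layer 2: {S3, S8, S10, S11, S15}
  layer 3: {S4, S7, S12, S18}
  layer 4: {S6}
Reachable set: {S0, S2, S3, S4, S6, S7, S8, S9, S10, S11, S12, S15, S17, S18}
Count = 14

14


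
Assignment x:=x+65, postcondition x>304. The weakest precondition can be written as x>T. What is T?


Formula: wp(x:=E, P) = P[E/x] (substitute E for x in postcondition)
Step 1: Postcondition: x>304
Step 2: Substitute x+65 for x: x+65>304
Step 3: Solve for x: x > 304-65 = 239

239


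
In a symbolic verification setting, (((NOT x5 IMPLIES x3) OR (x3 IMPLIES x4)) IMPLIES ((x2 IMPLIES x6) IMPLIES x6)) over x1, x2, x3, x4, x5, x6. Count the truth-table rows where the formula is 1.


Formula: (((NOT x5 IMPLIES x3) OR (x3 IMPLIES x4)) IMPLIES ((x2 IMPLIES x6) IMPLIES x6)) over 6 vars (64 rows)
Evaluate each row (x1, x2, x3, x4, x5, x6 as bits, MSB first):
  row 0 [000000]: (((NOT 0 IMPLIES 0) OR (0 IMPLIES 0)) IMPLIES ((0 IMPLIES 0) IMPLIES 0)) -> 0
  row 1 [000001]: (((NOT 0 IMPLIES 0) OR (0 IMPLIES 0)) IMPLIES ((0 IMPLIES 1) IMPLIES 1)) -> 1
  row 2 [000010]: (((NOT 1 IMPLIES 0) OR (0 IMPLIES 0)) IMPLIES ((0 IMPLIES 0) IMPLIES 0)) -> 0
  row 3 [000011]: (((NOT 1 IMPLIES 0) OR (0 IMPLIES 0)) IMPLIES ((0 IMPLIES 1) IMPLIES 1)) -> 1
  row 4 [000100]: (((NOT 0 IMPLIES 0) OR (0 IMPLIES 1)) IMPLIES ((0 IMPLIES 0) IMPLIES 0)) -> 0
  (every remaining row is evaluated the same way; all 64 results are listed next)
Full result column, 8 rows per line (x1,x2,x3 fixed per line; x4,x5,x6 runs 000..111 left to right):
  rows 0-7 [x1,x2,x3=000]: 01010101  (ones: 4)
  rows 8-15 [x1,x2,x3=001]: 01010101  (ones: 4)
  rows 16-23 [x1,x2,x3=010]: 11111111  (ones: 8)
  rows 24-31 [x1,x2,x3=011]: 11111111  (ones: 8)
  rows 32-39 [x1,x2,x3=100]: 01010101  (ones: 4)
  rows 40-47 [x1,x2,x3=101]: 01010101  (ones: 4)
  rows 48-55 [x1,x2,x3=110]: 11111111  (ones: 8)
  rows 56-63 [x1,x2,x3=111]: 11111111  (ones: 8)
Count of 1-rows = 4+4+8+8+4+4+8+8 = 48

48


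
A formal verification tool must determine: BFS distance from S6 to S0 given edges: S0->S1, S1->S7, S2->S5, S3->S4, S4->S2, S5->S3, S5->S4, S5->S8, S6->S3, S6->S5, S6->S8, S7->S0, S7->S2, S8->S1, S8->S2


BFS layer-by-layer from S6:
  dist 0: {S6}
  dist 1: {S3, S5, S8}
  dist 2: {S1, S2, S4}
  dist 3: {S7}
  dist 4: {S0}
  -> S0 reached at distance 4
Shortest path length = 4

4
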